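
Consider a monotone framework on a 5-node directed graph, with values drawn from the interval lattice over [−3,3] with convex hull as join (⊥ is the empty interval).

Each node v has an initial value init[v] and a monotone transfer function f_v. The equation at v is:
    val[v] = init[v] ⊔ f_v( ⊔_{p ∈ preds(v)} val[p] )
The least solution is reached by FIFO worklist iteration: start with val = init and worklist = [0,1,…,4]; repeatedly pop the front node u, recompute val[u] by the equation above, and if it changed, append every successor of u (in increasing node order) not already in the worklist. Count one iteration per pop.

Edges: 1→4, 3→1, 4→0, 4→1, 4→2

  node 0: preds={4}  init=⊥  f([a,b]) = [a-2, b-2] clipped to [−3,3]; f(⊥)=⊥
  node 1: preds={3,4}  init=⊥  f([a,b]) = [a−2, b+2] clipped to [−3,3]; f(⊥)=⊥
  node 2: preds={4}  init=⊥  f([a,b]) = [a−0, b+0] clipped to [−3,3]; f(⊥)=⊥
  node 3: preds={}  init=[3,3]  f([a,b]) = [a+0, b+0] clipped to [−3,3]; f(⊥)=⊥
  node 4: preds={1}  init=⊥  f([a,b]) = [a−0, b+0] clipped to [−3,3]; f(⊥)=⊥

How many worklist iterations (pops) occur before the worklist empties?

Trace (16 dequeues):
  [1] u=0 | in ⊥ | out ⊥ | ==
  [2] u=1 | in [3,3] | out [1,3] | prev ⊥ | push {}
  [3] u=2 | in ⊥ | out ⊥ | ==
  [4] u=3 | in ⊥ | out [3,3] | ==
  [5] u=4 | in [1,3] | out [1,3] | prev ⊥ | push {0,1,2}
  [6] u=0 | in [1,3] | out [-1,1] | prev ⊥ | push {}
  [7] u=1 | in [1,3] | out [-1,3] | prev [1,3] | push {4}
  [8] u=2 | in [1,3] | out [1,3] | prev ⊥ | push {}
  [9] u=4 | in [-1,3] | out [-1,3] | prev [1,3] | push {0,1,2}
  [10] u=0 | in [-1,3] | out [-3,1] | prev [-1,1] | push {}
  [11] u=1 | in [-1,3] | out [-3,3] | prev [-1,3] | push {4}
  [12] u=2 | in [-1,3] | out [-1,3] | prev [1,3] | push {}
  [13] u=4 | in [-3,3] | out [-3,3] | prev [-1,3] | push {0,1,2}
  [14] u=0 | in [-3,3] | out [-3,1] | ==
  [15] u=1 | in [-3,3] | out [-3,3] | ==
  [16] u=2 | in [-3,3] | out [-3,3] | prev [-1,3] | push {}

Converged values:
  [0] [-3,1]
  [1] [-3,3]
  [2] [-3,3]
  [3] [3,3]
  [4] [-3,3]

16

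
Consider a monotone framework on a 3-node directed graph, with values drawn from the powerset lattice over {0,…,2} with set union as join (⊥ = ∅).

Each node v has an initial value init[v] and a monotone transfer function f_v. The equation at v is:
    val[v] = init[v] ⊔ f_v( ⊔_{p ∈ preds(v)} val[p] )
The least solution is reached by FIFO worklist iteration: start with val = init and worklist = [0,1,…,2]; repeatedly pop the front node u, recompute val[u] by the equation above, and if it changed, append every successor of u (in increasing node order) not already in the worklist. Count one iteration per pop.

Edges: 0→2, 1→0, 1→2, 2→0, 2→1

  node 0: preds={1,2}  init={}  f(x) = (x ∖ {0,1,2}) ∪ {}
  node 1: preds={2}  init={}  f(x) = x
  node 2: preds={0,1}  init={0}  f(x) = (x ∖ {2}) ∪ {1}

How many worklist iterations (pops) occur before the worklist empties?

7

Worklist (7 pops):
  #1 pop 0: in={0} → {} (no change)
  #2 pop 1: in={0} → {0} (was {}); enqueue [0]
  #3 pop 2: in={0} → {0,1} (was {0}); enqueue [1]
  #4 pop 0: in={0,1} → {} (no change)
  #5 pop 1: in={0,1} → {0,1} (was {0}); enqueue [0,2]
  #6 pop 0: in={0,1} → {} (no change)
  #7 pop 2: in={0,1} → {0,1} (no change)

Fixpoint:
  val[0] = {}
  val[1] = {0,1}
  val[2] = {0,1}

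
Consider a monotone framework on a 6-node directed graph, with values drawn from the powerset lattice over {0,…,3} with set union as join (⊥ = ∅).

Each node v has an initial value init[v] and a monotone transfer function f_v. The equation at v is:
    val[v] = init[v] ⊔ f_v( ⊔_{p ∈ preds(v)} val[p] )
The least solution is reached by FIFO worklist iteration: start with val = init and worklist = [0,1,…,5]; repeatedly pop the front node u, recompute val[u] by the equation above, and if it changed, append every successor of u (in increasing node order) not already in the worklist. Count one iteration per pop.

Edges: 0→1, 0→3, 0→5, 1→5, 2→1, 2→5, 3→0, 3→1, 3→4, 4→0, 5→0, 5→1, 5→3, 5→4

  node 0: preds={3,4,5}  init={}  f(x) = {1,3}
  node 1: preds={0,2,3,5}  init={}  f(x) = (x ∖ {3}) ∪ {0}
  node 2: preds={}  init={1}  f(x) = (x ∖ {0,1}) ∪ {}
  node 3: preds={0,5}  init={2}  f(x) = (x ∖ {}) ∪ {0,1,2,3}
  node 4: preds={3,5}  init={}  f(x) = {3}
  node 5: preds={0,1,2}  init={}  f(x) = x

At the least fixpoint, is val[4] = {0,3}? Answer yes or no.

no

Iteration log — 10 steps:
  step 1. node 0  ⊔preds={2}  new={1,3}  old={}  +wl: 
  step 2. node 1  ⊔preds={1,2,3}  new={0,1,2}  old={}  +wl: 
  step 3. node 2  ⊔preds={}  new={1}  stable
  step 4. node 3  ⊔preds={1,3}  new={0,1,2,3}  old={2}  +wl: 0,1
  step 5. node 4  ⊔preds={0,1,2,3}  new={3}  old={}  +wl: 
  step 6. node 5  ⊔preds={0,1,2,3}  new={0,1,2,3}  old={}  +wl: 3,4
  step 7. node 0  ⊔preds={0,1,2,3}  new={1,3}  stable
  step 8. node 1  ⊔preds={0,1,2,3}  new={0,1,2}  stable
  step 9. node 3  ⊔preds={0,1,2,3}  new={0,1,2,3}  stable
  step 10. node 4  ⊔preds={0,1,2,3}  new={3}  stable

Least fixpoint reached:
  node 0: {1,3}
  node 1: {0,1,2}
  node 2: {1}
  node 3: {0,1,2,3}
  node 4: {3}
  node 5: {0,1,2,3}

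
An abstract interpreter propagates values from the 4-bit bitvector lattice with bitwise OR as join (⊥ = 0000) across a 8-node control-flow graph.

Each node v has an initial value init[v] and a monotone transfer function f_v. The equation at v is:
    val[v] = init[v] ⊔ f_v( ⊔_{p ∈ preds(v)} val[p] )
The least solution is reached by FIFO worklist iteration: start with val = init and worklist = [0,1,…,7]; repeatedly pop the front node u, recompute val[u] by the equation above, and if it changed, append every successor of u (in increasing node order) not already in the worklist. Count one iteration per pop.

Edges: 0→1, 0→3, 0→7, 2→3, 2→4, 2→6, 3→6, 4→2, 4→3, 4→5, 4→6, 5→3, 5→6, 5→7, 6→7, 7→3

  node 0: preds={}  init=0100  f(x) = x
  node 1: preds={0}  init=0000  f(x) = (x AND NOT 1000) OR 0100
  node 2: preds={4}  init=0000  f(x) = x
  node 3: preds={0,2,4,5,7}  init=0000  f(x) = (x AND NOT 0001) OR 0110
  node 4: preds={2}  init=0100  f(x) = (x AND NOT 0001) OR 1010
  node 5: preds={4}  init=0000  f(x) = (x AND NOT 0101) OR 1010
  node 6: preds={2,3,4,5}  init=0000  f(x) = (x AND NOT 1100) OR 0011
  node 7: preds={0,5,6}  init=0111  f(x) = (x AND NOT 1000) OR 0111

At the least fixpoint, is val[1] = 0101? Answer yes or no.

Worklist (12 pops):
  #1 pop 0: in=0000 → 0100 (no change)
  #2 pop 1: in=0100 → 0100 (was 0000); enqueue []
  #3 pop 2: in=0100 → 0100 (was 0000); enqueue []
  #4 pop 3: in=0111 → 0110 (was 0000); enqueue []
  #5 pop 4: in=0100 → 1110 (was 0100); enqueue [2,3]
  #6 pop 5: in=1110 → 1010 (was 0000); enqueue []
  #7 pop 6: in=1110 → 0011 (was 0000); enqueue []
  #8 pop 7: in=1111 → 0111 (no change)
  #9 pop 2: in=1110 → 1110 (was 0100); enqueue [4,6]
  #10 pop 3: in=1111 → 1110 (was 0110); enqueue []
  #11 pop 4: in=1110 → 1110 (no change)
  #12 pop 6: in=1110 → 0011 (no change)

Fixpoint:
  val[0] = 0100
  val[1] = 0100
  val[2] = 1110
  val[3] = 1110
  val[4] = 1110
  val[5] = 1010
  val[6] = 0011
  val[7] = 0111

no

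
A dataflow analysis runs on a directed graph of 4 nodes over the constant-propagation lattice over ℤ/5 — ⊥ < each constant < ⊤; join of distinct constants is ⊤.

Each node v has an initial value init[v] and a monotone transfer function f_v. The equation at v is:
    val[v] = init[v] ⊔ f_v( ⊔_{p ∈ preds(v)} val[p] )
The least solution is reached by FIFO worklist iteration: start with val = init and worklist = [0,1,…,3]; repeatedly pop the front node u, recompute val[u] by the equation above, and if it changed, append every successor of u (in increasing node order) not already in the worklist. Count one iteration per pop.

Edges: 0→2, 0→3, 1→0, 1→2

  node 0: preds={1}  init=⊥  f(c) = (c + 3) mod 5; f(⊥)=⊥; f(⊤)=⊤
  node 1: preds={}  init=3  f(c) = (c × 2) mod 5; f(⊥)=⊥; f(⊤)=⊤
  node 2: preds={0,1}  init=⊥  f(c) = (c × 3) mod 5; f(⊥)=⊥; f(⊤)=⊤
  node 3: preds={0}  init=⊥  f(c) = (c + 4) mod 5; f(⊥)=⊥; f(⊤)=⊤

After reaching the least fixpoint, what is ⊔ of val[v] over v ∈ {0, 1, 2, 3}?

⊤

Trace (4 dequeues):
  [1] u=0 | in 3 | out 1 | prev ⊥ | push {}
  [2] u=1 | in ⊥ | out 3 | ==
  [3] u=2 | in ⊤ | out ⊤ | prev ⊥ | push {}
  [4] u=3 | in 1 | out 0 | prev ⊥ | push {}

Converged values:
  [0] 1
  [1] 3
  [2] ⊤
  [3] 0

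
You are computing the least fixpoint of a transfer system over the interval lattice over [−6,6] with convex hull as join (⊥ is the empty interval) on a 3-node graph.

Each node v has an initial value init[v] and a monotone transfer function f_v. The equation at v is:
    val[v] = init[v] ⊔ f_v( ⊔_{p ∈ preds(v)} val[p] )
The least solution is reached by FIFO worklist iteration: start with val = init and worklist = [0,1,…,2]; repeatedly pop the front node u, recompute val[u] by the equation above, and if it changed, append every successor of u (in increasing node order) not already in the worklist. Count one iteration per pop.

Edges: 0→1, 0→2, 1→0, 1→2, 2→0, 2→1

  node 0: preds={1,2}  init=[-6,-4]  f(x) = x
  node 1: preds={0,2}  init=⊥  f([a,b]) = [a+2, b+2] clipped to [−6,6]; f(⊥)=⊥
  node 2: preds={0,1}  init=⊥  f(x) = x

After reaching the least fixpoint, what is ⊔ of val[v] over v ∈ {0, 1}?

Iteration log — 18 steps:
  step 1. node 0  ⊔preds=⊥  new=[-6,-4]  stable
  step 2. node 1  ⊔preds=[-6,-4]  new=[-4,-2]  old=⊥  +wl: 0
  step 3. node 2  ⊔preds=[-6,-2]  new=[-6,-2]  old=⊥  +wl: 1
  step 4. node 0  ⊔preds=[-6,-2]  new=[-6,-2]  old=[-6,-4]  +wl: 2
  step 5. node 1  ⊔preds=[-6,-2]  new=[-4,0]  old=[-4,-2]  +wl: 0
  step 6. node 2  ⊔preds=[-6,0]  new=[-6,0]  old=[-6,-2]  +wl: 1
  step 7. node 0  ⊔preds=[-6,0]  new=[-6,0]  old=[-6,-2]  +wl: 2
  step 8. node 1  ⊔preds=[-6,0]  new=[-4,2]  old=[-4,0]  +wl: 0
  step 9. node 2  ⊔preds=[-6,2]  new=[-6,2]  old=[-6,0]  +wl: 1
  step 10. node 0  ⊔preds=[-6,2]  new=[-6,2]  old=[-6,0]  +wl: 2
  step 11. node 1  ⊔preds=[-6,2]  new=[-4,4]  old=[-4,2]  +wl: 0
  step 12. node 2  ⊔preds=[-6,4]  new=[-6,4]  old=[-6,2]  +wl: 1
  step 13. node 0  ⊔preds=[-6,4]  new=[-6,4]  old=[-6,2]  +wl: 2
  step 14. node 1  ⊔preds=[-6,4]  new=[-4,6]  old=[-4,4]  +wl: 0
  step 15. node 2  ⊔preds=[-6,6]  new=[-6,6]  old=[-6,4]  +wl: 1
  step 16. node 0  ⊔preds=[-6,6]  new=[-6,6]  old=[-6,4]  +wl: 2
  step 17. node 1  ⊔preds=[-6,6]  new=[-4,6]  stable
  step 18. node 2  ⊔preds=[-6,6]  new=[-6,6]  stable

Least fixpoint reached:
  node 0: [-6,6]
  node 1: [-4,6]
  node 2: [-6,6]

[-6,6]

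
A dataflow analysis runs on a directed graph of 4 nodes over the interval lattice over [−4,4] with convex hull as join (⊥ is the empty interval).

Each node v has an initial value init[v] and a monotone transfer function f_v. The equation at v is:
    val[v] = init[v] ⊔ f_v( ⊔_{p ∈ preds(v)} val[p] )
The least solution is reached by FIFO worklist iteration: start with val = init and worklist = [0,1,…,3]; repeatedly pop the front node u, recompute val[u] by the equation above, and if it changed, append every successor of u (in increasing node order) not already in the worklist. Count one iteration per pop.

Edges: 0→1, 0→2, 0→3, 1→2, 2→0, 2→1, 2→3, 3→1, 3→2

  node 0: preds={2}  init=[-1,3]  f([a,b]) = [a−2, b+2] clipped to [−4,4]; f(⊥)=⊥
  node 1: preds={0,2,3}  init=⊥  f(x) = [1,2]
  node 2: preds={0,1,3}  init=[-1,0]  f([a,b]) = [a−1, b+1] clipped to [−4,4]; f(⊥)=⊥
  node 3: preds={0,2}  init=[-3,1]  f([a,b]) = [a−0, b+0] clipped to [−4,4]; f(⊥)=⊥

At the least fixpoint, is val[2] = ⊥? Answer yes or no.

Iteration log — 8 steps:
  step 1. node 0  ⊔preds=[-1,0]  new=[-3,3]  old=[-1,3]  +wl: 
  step 2. node 1  ⊔preds=[-3,3]  new=[1,2]  old=⊥  +wl: 
  step 3. node 2  ⊔preds=[-3,3]  new=[-4,4]  old=[-1,0]  +wl: 0,1
  step 4. node 3  ⊔preds=[-4,4]  new=[-4,4]  old=[-3,1]  +wl: 2
  step 5. node 0  ⊔preds=[-4,4]  new=[-4,4]  old=[-3,3]  +wl: 3
  step 6. node 1  ⊔preds=[-4,4]  new=[1,2]  stable
  step 7. node 2  ⊔preds=[-4,4]  new=[-4,4]  stable
  step 8. node 3  ⊔preds=[-4,4]  new=[-4,4]  stable

Least fixpoint reached:
  node 0: [-4,4]
  node 1: [1,2]
  node 2: [-4,4]
  node 3: [-4,4]

no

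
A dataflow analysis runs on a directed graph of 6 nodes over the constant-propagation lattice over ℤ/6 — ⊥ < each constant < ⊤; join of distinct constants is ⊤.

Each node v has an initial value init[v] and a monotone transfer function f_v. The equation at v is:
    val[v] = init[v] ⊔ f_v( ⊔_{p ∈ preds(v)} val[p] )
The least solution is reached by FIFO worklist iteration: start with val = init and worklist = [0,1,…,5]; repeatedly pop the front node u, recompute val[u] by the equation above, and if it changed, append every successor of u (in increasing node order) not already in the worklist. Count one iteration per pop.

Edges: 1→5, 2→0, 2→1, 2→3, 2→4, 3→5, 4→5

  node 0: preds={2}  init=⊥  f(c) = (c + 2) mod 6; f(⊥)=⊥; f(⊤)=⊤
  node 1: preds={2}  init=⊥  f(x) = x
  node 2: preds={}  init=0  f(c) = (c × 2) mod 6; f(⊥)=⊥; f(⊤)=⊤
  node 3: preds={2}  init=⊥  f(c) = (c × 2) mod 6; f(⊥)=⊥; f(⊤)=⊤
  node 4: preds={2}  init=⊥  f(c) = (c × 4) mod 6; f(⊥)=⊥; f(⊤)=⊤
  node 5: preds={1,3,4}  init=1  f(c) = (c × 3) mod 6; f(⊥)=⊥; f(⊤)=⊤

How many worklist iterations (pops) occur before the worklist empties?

Iteration log — 6 steps:
  step 1. node 0  ⊔preds=0  new=2  old=⊥  +wl: 
  step 2. node 1  ⊔preds=0  new=0  old=⊥  +wl: 
  step 3. node 2  ⊔preds=⊥  new=0  stable
  step 4. node 3  ⊔preds=0  new=0  old=⊥  +wl: 
  step 5. node 4  ⊔preds=0  new=0  old=⊥  +wl: 
  step 6. node 5  ⊔preds=0  new=⊤  old=1  +wl: 

Least fixpoint reached:
  node 0: 2
  node 1: 0
  node 2: 0
  node 3: 0
  node 4: 0
  node 5: ⊤

6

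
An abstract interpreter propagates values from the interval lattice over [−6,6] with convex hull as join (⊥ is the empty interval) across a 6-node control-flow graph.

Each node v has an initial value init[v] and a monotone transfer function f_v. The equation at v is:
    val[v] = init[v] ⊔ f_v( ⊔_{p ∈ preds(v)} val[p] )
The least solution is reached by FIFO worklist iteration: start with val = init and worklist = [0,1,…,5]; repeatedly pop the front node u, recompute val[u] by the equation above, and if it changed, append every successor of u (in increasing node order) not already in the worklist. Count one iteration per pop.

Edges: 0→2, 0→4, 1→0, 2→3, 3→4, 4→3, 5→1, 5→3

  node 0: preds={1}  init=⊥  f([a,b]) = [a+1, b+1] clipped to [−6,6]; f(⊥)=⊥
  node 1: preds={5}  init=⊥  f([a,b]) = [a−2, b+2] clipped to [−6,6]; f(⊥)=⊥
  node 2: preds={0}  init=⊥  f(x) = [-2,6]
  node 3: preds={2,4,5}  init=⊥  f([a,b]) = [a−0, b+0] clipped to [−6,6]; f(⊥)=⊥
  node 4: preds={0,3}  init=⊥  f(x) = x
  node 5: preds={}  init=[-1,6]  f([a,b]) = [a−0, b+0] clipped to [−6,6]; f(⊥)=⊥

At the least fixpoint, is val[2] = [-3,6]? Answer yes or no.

no

Worklist (10 pops):
  #1 pop 0: in=⊥ → ⊥ (no change)
  #2 pop 1: in=[-1,6] → [-3,6] (was ⊥); enqueue [0]
  #3 pop 2: in=⊥ → [-2,6] (was ⊥); enqueue []
  #4 pop 3: in=[-2,6] → [-2,6] (was ⊥); enqueue []
  #5 pop 4: in=[-2,6] → [-2,6] (was ⊥); enqueue [3]
  #6 pop 5: in=⊥ → [-1,6] (no change)
  #7 pop 0: in=[-3,6] → [-2,6] (was ⊥); enqueue [2,4]
  #8 pop 3: in=[-2,6] → [-2,6] (no change)
  #9 pop 2: in=[-2,6] → [-2,6] (no change)
  #10 pop 4: in=[-2,6] → [-2,6] (no change)

Fixpoint:
  val[0] = [-2,6]
  val[1] = [-3,6]
  val[2] = [-2,6]
  val[3] = [-2,6]
  val[4] = [-2,6]
  val[5] = [-1,6]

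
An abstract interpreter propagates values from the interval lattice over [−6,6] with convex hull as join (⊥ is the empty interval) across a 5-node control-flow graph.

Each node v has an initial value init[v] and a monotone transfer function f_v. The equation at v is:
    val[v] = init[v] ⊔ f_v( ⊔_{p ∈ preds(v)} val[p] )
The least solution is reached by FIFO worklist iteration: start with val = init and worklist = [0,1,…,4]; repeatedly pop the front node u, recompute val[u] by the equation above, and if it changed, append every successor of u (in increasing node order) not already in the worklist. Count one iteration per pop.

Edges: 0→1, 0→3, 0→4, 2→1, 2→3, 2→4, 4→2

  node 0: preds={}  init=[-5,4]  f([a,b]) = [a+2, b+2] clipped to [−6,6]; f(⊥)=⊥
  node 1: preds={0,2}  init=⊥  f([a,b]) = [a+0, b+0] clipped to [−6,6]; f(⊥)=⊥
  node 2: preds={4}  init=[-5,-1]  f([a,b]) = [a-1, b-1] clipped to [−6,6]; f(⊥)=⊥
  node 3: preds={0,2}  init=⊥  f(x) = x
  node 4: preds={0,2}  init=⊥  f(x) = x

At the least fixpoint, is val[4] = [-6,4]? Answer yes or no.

yes

Iteration log — 10 steps:
  step 1. node 0  ⊔preds=⊥  new=[-5,4]  stable
  step 2. node 1  ⊔preds=[-5,4]  new=[-5,4]  old=⊥  +wl: 
  step 3. node 2  ⊔preds=⊥  new=[-5,-1]  stable
  step 4. node 3  ⊔preds=[-5,4]  new=[-5,4]  old=⊥  +wl: 
  step 5. node 4  ⊔preds=[-5,4]  new=[-5,4]  old=⊥  +wl: 2
  step 6. node 2  ⊔preds=[-5,4]  new=[-6,3]  old=[-5,-1]  +wl: 1,3,4
  step 7. node 1  ⊔preds=[-6,4]  new=[-6,4]  old=[-5,4]  +wl: 
  step 8. node 3  ⊔preds=[-6,4]  new=[-6,4]  old=[-5,4]  +wl: 
  step 9. node 4  ⊔preds=[-6,4]  new=[-6,4]  old=[-5,4]  +wl: 2
  step 10. node 2  ⊔preds=[-6,4]  new=[-6,3]  stable

Least fixpoint reached:
  node 0: [-5,4]
  node 1: [-6,4]
  node 2: [-6,3]
  node 3: [-6,4]
  node 4: [-6,4]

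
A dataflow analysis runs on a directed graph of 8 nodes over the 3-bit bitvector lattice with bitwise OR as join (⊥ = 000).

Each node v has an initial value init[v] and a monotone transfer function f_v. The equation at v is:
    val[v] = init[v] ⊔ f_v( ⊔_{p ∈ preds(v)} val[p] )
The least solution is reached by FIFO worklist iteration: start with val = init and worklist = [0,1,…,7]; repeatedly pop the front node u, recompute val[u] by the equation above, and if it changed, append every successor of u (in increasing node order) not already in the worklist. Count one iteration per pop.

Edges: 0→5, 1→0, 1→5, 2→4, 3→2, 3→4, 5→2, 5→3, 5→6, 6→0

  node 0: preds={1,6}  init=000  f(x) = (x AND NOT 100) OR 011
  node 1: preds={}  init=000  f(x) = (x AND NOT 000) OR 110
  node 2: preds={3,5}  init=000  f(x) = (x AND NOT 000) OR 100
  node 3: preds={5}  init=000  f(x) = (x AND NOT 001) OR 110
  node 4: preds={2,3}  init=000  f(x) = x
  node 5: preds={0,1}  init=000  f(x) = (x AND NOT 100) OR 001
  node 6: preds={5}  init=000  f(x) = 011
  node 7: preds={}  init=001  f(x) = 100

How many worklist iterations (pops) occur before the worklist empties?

12

Trace (12 dequeues):
  [1] u=0 | in 000 | out 011 | prev 000 | push {}
  [2] u=1 | in 000 | out 110 | prev 000 | push {0}
  [3] u=2 | in 000 | out 100 | prev 000 | push {}
  [4] u=3 | in 000 | out 110 | prev 000 | push {2}
  [5] u=4 | in 110 | out 110 | prev 000 | push {}
  [6] u=5 | in 111 | out 011 | prev 000 | push {3}
  [7] u=6 | in 011 | out 011 | prev 000 | push {}
  [8] u=7 | in 000 | out 101 | prev 001 | push {}
  [9] u=0 | in 111 | out 011 | ==
  [10] u=2 | in 111 | out 111 | prev 100 | push {4}
  [11] u=3 | in 011 | out 110 | ==
  [12] u=4 | in 111 | out 111 | prev 110 | push {}

Converged values:
  [0] 011
  [1] 110
  [2] 111
  [3] 110
  [4] 111
  [5] 011
  [6] 011
  [7] 101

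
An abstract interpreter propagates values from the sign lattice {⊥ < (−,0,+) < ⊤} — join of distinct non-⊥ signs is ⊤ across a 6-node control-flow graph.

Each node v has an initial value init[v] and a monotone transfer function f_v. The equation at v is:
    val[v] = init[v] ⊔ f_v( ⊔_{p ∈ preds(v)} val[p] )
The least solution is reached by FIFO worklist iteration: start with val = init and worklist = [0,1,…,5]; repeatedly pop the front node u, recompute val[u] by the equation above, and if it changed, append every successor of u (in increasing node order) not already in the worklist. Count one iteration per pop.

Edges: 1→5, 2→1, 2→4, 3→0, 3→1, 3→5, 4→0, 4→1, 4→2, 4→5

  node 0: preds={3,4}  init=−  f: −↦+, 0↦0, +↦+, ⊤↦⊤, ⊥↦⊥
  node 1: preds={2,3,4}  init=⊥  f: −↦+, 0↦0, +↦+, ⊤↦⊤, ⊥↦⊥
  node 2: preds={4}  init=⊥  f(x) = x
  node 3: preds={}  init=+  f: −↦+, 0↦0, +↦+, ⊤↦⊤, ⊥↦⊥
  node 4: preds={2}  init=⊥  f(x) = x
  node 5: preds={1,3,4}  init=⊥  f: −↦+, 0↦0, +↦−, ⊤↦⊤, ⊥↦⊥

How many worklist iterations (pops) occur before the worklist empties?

6

Worklist (6 pops):
  #1 pop 0: in=+ → ⊤ (was −); enqueue []
  #2 pop 1: in=+ → + (was ⊥); enqueue []
  #3 pop 2: in=⊥ → ⊥ (no change)
  #4 pop 3: in=⊥ → + (no change)
  #5 pop 4: in=⊥ → ⊥ (no change)
  #6 pop 5: in=+ → − (was ⊥); enqueue []

Fixpoint:
  val[0] = ⊤
  val[1] = +
  val[2] = ⊥
  val[3] = +
  val[4] = ⊥
  val[5] = −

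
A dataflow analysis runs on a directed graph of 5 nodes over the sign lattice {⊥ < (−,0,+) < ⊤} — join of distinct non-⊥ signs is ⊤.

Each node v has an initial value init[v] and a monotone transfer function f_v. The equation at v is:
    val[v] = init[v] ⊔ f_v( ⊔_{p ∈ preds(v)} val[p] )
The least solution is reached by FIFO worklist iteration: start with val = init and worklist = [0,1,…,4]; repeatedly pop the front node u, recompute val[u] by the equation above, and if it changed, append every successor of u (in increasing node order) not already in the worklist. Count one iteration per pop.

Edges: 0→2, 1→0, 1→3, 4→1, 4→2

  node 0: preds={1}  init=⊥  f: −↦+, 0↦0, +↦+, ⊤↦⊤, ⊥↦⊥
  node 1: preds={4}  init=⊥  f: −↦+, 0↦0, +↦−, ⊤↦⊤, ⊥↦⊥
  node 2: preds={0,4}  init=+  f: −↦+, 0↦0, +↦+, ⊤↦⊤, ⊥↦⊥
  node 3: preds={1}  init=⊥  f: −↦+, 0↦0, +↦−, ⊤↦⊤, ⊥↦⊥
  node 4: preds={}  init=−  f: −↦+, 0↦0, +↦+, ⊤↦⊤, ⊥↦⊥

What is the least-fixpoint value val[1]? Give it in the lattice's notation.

+

Trace (7 dequeues):
  [1] u=0 | in ⊥ | out ⊥ | ==
  [2] u=1 | in − | out + | prev ⊥ | push {0}
  [3] u=2 | in − | out + | ==
  [4] u=3 | in + | out − | prev ⊥ | push {}
  [5] u=4 | in ⊥ | out − | ==
  [6] u=0 | in + | out + | prev ⊥ | push {2}
  [7] u=2 | in ⊤ | out ⊤ | prev + | push {}

Converged values:
  [0] +
  [1] +
  [2] ⊤
  [3] −
  [4] −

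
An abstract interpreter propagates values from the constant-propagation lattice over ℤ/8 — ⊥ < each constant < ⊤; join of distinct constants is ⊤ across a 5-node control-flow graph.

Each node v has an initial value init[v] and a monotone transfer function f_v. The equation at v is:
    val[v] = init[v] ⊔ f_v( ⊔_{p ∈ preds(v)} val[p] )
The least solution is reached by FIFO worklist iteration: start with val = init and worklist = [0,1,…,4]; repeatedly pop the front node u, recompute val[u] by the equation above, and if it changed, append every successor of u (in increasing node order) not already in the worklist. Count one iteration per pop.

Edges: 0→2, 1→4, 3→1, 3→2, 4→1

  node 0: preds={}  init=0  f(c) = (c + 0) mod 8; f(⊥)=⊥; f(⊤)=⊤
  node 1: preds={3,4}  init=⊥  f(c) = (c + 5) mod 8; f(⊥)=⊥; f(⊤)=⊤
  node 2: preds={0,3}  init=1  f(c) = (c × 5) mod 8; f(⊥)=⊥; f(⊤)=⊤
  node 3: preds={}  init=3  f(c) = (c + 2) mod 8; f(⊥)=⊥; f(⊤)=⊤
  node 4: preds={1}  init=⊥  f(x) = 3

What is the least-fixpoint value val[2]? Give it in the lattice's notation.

⊤

Trace (6 dequeues):
  [1] u=0 | in ⊥ | out 0 | ==
  [2] u=1 | in 3 | out 0 | prev ⊥ | push {}
  [3] u=2 | in ⊤ | out ⊤ | prev 1 | push {}
  [4] u=3 | in ⊥ | out 3 | ==
  [5] u=4 | in 0 | out 3 | prev ⊥ | push {1}
  [6] u=1 | in 3 | out 0 | ==

Converged values:
  [0] 0
  [1] 0
  [2] ⊤
  [3] 3
  [4] 3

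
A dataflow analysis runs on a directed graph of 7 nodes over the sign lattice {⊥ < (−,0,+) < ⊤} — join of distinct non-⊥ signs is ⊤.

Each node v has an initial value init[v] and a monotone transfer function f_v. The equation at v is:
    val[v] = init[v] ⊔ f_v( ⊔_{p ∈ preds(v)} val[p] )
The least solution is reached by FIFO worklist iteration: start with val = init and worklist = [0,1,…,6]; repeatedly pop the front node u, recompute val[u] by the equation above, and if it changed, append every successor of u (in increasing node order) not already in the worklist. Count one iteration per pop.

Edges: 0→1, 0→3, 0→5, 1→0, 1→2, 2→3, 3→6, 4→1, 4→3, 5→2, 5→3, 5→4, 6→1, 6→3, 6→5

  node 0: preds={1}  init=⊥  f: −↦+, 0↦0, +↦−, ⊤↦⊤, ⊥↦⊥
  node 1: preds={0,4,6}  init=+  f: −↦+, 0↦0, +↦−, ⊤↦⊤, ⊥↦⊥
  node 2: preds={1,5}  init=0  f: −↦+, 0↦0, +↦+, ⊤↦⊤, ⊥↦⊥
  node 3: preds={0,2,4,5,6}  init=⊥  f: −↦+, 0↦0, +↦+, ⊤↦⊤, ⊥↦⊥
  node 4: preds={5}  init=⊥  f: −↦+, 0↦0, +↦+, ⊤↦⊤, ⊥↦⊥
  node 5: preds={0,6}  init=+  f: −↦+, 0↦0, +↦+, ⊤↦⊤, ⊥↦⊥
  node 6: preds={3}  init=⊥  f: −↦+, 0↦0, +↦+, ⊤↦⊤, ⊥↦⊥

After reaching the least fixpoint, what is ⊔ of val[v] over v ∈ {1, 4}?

⊤

Iteration log — 17 steps:
  step 1. node 0  ⊔preds=+  new=−  old=⊥  +wl: 
  step 2. node 1  ⊔preds=−  new=+  stable
  step 3. node 2  ⊔preds=+  new=⊤  old=0  +wl: 
  step 4. node 3  ⊔preds=⊤  new=⊤  old=⊥  +wl: 
  step 5. node 4  ⊔preds=+  new=+  old=⊥  +wl: 1,3
  step 6. node 5  ⊔preds=−  new=+  stable
  step 7. node 6  ⊔preds=⊤  new=⊤  old=⊥  +wl: 5
  step 8. node 1  ⊔preds=⊤  new=⊤  old=+  +wl: 0,2
  step 9. node 3  ⊔preds=⊤  new=⊤  stable
  step 10. node 5  ⊔preds=⊤  new=⊤  old=+  +wl: 3,4
  step 11. node 0  ⊔preds=⊤  new=⊤  old=−  +wl: 1,5
  step 12. node 2  ⊔preds=⊤  new=⊤  stable
  step 13. node 3  ⊔preds=⊤  new=⊤  stable
  step 14. node 4  ⊔preds=⊤  new=⊤  old=+  +wl: 3
  step 15. node 1  ⊔preds=⊤  new=⊤  stable
  step 16. node 5  ⊔preds=⊤  new=⊤  stable
  step 17. node 3  ⊔preds=⊤  new=⊤  stable

Least fixpoint reached:
  node 0: ⊤
  node 1: ⊤
  node 2: ⊤
  node 3: ⊤
  node 4: ⊤
  node 5: ⊤
  node 6: ⊤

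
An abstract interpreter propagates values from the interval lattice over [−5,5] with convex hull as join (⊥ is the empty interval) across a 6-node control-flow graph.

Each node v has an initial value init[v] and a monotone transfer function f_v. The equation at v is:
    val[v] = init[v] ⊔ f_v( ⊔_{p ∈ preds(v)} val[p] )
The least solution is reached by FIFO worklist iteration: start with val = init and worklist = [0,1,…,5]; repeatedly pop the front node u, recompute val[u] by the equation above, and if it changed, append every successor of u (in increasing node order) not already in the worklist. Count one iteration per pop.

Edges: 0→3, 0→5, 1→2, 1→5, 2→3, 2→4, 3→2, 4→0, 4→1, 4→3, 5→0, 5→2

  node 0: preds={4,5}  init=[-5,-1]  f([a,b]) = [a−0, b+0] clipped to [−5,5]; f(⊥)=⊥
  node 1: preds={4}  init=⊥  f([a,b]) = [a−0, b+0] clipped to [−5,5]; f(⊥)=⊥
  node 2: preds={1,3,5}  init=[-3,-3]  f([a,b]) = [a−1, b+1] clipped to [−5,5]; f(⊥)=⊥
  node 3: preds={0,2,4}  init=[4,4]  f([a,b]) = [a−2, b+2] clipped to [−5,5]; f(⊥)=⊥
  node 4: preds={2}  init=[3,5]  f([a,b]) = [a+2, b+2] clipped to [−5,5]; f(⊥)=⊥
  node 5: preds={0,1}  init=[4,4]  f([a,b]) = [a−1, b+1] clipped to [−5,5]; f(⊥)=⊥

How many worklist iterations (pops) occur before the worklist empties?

Iteration log — 18 steps:
  step 1. node 0  ⊔preds=[3,5]  new=[-5,5]  old=[-5,-1]  +wl: 
  step 2. node 1  ⊔preds=[3,5]  new=[3,5]  old=⊥  +wl: 
  step 3. node 2  ⊔preds=[3,5]  new=[-3,5]  old=[-3,-3]  +wl: 
  step 4. node 3  ⊔preds=[-5,5]  new=[-5,5]  old=[4,4]  +wl: 2
  step 5. node 4  ⊔preds=[-3,5]  new=[-1,5]  old=[3,5]  +wl: 0,1,3
  step 6. node 5  ⊔preds=[-5,5]  new=[-5,5]  old=[4,4]  +wl: 
  step 7. node 2  ⊔preds=[-5,5]  new=[-5,5]  old=[-3,5]  +wl: 4
  step 8. node 0  ⊔preds=[-5,5]  new=[-5,5]  stable
  step 9. node 1  ⊔preds=[-1,5]  new=[-1,5]  old=[3,5]  +wl: 2,5
  step 10. node 3  ⊔preds=[-5,5]  new=[-5,5]  stable
  step 11. node 4  ⊔preds=[-5,5]  new=[-3,5]  old=[-1,5]  +wl: 0,1,3
  step 12. node 2  ⊔preds=[-5,5]  new=[-5,5]  stable
  step 13. node 5  ⊔preds=[-5,5]  new=[-5,5]  stable
  step 14. node 0  ⊔preds=[-5,5]  new=[-5,5]  stable
  step 15. node 1  ⊔preds=[-3,5]  new=[-3,5]  old=[-1,5]  +wl: 2,5
  step 16. node 3  ⊔preds=[-5,5]  new=[-5,5]  stable
  step 17. node 2  ⊔preds=[-5,5]  new=[-5,5]  stable
  step 18. node 5  ⊔preds=[-5,5]  new=[-5,5]  stable

Least fixpoint reached:
  node 0: [-5,5]
  node 1: [-3,5]
  node 2: [-5,5]
  node 3: [-5,5]
  node 4: [-3,5]
  node 5: [-5,5]

18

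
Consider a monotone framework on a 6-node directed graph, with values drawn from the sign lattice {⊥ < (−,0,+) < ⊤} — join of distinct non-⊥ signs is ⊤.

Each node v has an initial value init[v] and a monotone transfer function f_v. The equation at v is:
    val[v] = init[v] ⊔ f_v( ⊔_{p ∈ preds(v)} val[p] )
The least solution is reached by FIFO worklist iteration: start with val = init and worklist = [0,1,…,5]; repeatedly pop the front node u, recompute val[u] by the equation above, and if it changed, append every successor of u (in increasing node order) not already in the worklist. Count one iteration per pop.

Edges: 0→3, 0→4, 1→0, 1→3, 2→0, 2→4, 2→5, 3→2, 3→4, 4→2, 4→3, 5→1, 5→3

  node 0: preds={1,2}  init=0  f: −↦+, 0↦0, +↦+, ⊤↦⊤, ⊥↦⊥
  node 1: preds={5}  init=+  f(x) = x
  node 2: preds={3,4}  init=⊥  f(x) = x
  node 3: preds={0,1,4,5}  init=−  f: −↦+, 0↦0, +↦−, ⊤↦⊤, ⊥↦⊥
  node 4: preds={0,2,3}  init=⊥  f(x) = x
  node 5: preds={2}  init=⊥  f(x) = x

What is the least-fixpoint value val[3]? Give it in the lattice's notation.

⊤

Trace (15 dequeues):
  [1] u=0 | in + | out ⊤ | prev 0 | push {}
  [2] u=1 | in ⊥ | out + | ==
  [3] u=2 | in − | out − | prev ⊥ | push {0}
  [4] u=3 | in ⊤ | out ⊤ | prev − | push {2}
  [5] u=4 | in ⊤ | out ⊤ | prev ⊥ | push {3}
  [6] u=5 | in − | out − | prev ⊥ | push {1}
  [7] u=0 | in ⊤ | out ⊤ | ==
  [8] u=2 | in ⊤ | out ⊤ | prev − | push {0,4,5}
  [9] u=3 | in ⊤ | out ⊤ | ==
  [10] u=1 | in − | out ⊤ | prev + | push {3}
  [11] u=0 | in ⊤ | out ⊤ | ==
  [12] u=4 | in ⊤ | out ⊤ | ==
  [13] u=5 | in ⊤ | out ⊤ | prev − | push {1}
  [14] u=3 | in ⊤ | out ⊤ | ==
  [15] u=1 | in ⊤ | out ⊤ | ==

Converged values:
  [0] ⊤
  [1] ⊤
  [2] ⊤
  [3] ⊤
  [4] ⊤
  [5] ⊤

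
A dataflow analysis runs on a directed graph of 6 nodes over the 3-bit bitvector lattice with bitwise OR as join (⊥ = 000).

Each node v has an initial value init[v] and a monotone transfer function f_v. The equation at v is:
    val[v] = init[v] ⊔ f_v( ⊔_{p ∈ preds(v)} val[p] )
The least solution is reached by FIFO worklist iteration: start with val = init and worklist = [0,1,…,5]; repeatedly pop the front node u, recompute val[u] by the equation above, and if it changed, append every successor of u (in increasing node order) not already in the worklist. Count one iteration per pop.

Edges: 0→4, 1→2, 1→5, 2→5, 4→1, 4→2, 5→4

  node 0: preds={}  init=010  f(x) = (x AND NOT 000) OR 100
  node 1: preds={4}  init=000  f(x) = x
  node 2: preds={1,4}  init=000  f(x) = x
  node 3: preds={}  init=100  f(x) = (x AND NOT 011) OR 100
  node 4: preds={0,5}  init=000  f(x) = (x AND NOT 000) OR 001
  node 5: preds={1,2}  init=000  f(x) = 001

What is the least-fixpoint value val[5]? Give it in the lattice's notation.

Trace (10 dequeues):
  [1] u=0 | in 000 | out 110 | prev 010 | push {}
  [2] u=1 | in 000 | out 000 | ==
  [3] u=2 | in 000 | out 000 | ==
  [4] u=3 | in 000 | out 100 | ==
  [5] u=4 | in 110 | out 111 | prev 000 | push {1,2}
  [6] u=5 | in 000 | out 001 | prev 000 | push {4}
  [7] u=1 | in 111 | out 111 | prev 000 | push {5}
  [8] u=2 | in 111 | out 111 | prev 000 | push {}
  [9] u=4 | in 111 | out 111 | ==
  [10] u=5 | in 111 | out 001 | ==

Converged values:
  [0] 110
  [1] 111
  [2] 111
  [3] 100
  [4] 111
  [5] 001

001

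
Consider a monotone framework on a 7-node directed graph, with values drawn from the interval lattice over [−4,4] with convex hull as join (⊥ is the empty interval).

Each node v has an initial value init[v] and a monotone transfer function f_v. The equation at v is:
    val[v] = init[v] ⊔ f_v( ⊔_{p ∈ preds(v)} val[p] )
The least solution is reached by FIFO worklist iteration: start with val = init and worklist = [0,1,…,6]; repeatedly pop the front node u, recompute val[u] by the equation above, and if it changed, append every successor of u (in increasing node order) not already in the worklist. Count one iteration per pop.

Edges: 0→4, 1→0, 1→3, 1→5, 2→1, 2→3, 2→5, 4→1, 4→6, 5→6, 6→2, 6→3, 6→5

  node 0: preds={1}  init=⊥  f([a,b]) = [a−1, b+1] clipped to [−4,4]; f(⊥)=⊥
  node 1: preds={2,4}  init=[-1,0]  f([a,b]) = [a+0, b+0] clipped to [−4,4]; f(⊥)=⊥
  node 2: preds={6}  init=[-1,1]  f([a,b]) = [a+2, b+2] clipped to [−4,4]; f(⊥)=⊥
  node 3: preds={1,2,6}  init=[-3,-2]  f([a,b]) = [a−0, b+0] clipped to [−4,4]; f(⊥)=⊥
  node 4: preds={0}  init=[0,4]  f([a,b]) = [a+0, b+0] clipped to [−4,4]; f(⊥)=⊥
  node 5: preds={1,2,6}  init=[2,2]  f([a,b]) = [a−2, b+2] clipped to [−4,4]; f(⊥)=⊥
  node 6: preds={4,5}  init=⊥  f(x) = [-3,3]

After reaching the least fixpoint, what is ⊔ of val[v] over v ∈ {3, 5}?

[-4,4]

Iteration log — 28 steps:
  step 1. node 0  ⊔preds=[-1,0]  new=[-2,1]  old=⊥  +wl: 
  step 2. node 1  ⊔preds=[-1,4]  new=[-1,4]  old=[-1,0]  +wl: 0
  step 3. node 2  ⊔preds=⊥  new=[-1,1]  stable
  step 4. node 3  ⊔preds=[-1,4]  new=[-3,4]  old=[-3,-2]  +wl: 
  step 5. node 4  ⊔preds=[-2,1]  new=[-2,4]  old=[0,4]  +wl: 1
  step 6. node 5  ⊔preds=[-1,4]  new=[-3,4]  old=[2,2]  +wl: 
  step 7. node 6  ⊔preds=[-3,4]  new=[-3,3]  old=⊥  +wl: 2,3,5
  step 8. node 0  ⊔preds=[-1,4]  new=[-2,4]  old=[-2,1]  +wl: 4
  step 9. node 1  ⊔preds=[-2,4]  new=[-2,4]  old=[-1,4]  +wl: 0
  step 10. node 2  ⊔preds=[-3,3]  new=[-1,4]  old=[-1,1]  +wl: 1
  step 11. node 3  ⊔preds=[-3,4]  new=[-3,4]  stable
  step 12. node 5  ⊔preds=[-3,4]  new=[-4,4]  old=[-3,4]  +wl: 6
  step 13. node 4  ⊔preds=[-2,4]  new=[-2,4]  stable
  step 14. node 0  ⊔preds=[-2,4]  new=[-3,4]  old=[-2,4]  +wl: 4
  step 15. node 1  ⊔preds=[-2,4]  new=[-2,4]  stable
  step 16. node 6  ⊔preds=[-4,4]  new=[-3,3]  stable
  step 17. node 4  ⊔preds=[-3,4]  new=[-3,4]  old=[-2,4]  +wl: 1,6
  step 18. node 1  ⊔preds=[-3,4]  new=[-3,4]  old=[-2,4]  +wl: 0,3,5
  step 19. node 6  ⊔preds=[-4,4]  new=[-3,3]  stable
  step 20. node 0  ⊔preds=[-3,4]  new=[-4,4]  old=[-3,4]  +wl: 4
  step 21. node 3  ⊔preds=[-3,4]  new=[-3,4]  stable
  step 22. node 5  ⊔preds=[-3,4]  new=[-4,4]  stable
  step 23. node 4  ⊔preds=[-4,4]  new=[-4,4]  old=[-3,4]  +wl: 1,6
  step 24. node 1  ⊔preds=[-4,4]  new=[-4,4]  old=[-3,4]  +wl: 0,3,5
  step 25. node 6  ⊔preds=[-4,4]  new=[-3,3]  stable
  step 26. node 0  ⊔preds=[-4,4]  new=[-4,4]  stable
  step 27. node 3  ⊔preds=[-4,4]  new=[-4,4]  old=[-3,4]  +wl: 
  step 28. node 5  ⊔preds=[-4,4]  new=[-4,4]  stable

Least fixpoint reached:
  node 0: [-4,4]
  node 1: [-4,4]
  node 2: [-1,4]
  node 3: [-4,4]
  node 4: [-4,4]
  node 5: [-4,4]
  node 6: [-3,3]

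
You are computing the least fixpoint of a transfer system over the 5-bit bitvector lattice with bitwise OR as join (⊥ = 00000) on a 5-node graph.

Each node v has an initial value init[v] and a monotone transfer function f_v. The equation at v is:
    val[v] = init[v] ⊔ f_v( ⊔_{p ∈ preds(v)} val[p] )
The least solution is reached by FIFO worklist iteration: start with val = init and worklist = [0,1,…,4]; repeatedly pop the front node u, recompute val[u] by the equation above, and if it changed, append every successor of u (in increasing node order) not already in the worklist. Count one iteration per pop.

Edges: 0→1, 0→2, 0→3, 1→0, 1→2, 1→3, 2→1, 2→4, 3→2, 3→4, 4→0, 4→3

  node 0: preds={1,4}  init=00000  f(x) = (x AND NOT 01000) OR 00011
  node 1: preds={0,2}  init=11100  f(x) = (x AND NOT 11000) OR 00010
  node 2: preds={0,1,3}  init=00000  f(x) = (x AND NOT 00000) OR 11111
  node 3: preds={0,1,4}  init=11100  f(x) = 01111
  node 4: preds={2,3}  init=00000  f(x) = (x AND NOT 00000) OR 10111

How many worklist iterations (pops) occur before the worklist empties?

Iteration log — 9 steps:
  step 1. node 0  ⊔preds=11100  new=10111  old=00000  +wl: 
  step 2. node 1  ⊔preds=10111  new=11111  old=11100  +wl: 0
  step 3. node 2  ⊔preds=11111  new=11111  old=00000  +wl: 1
  step 4. node 3  ⊔preds=11111  new=11111  old=11100  +wl: 2
  step 5. node 4  ⊔preds=11111  new=11111  old=00000  +wl: 3
  step 6. node 0  ⊔preds=11111  new=10111  stable
  step 7. node 1  ⊔preds=11111  new=11111  stable
  step 8. node 2  ⊔preds=11111  new=11111  stable
  step 9. node 3  ⊔preds=11111  new=11111  stable

Least fixpoint reached:
  node 0: 10111
  node 1: 11111
  node 2: 11111
  node 3: 11111
  node 4: 11111

9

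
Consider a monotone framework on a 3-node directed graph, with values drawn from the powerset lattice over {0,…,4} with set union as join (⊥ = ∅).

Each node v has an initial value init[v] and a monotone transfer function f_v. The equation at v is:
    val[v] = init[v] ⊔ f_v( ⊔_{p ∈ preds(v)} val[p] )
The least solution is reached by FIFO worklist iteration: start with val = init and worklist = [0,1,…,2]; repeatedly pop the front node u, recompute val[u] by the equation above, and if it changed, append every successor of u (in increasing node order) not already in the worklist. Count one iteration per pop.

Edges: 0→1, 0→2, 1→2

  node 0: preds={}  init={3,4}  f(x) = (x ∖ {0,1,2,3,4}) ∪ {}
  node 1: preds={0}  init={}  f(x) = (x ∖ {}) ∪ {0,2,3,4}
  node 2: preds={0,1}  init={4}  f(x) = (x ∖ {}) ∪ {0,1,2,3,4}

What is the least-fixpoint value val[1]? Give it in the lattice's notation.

Iteration log — 3 steps:
  step 1. node 0  ⊔preds={}  new={3,4}  stable
  step 2. node 1  ⊔preds={3,4}  new={0,2,3,4}  old={}  +wl: 
  step 3. node 2  ⊔preds={0,2,3,4}  new={0,1,2,3,4}  old={4}  +wl: 

Least fixpoint reached:
  node 0: {3,4}
  node 1: {0,2,3,4}
  node 2: {0,1,2,3,4}

{0,2,3,4}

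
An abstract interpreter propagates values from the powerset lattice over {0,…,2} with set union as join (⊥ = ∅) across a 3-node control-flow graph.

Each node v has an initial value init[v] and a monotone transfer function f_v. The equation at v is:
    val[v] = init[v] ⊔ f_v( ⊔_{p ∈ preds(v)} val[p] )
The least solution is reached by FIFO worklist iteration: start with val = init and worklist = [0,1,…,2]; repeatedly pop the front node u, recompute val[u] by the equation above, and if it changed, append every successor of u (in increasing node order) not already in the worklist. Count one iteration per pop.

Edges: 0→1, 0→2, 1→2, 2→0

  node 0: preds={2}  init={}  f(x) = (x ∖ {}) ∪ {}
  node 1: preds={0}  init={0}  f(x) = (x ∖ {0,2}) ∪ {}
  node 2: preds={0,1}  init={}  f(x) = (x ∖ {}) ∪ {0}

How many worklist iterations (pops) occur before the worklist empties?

Worklist (6 pops):
  #1 pop 0: in={} → {} (no change)
  #2 pop 1: in={} → {0} (no change)
  #3 pop 2: in={0} → {0} (was {}); enqueue [0]
  #4 pop 0: in={0} → {0} (was {}); enqueue [1,2]
  #5 pop 1: in={0} → {0} (no change)
  #6 pop 2: in={0} → {0} (no change)

Fixpoint:
  val[0] = {0}
  val[1] = {0}
  val[2] = {0}

6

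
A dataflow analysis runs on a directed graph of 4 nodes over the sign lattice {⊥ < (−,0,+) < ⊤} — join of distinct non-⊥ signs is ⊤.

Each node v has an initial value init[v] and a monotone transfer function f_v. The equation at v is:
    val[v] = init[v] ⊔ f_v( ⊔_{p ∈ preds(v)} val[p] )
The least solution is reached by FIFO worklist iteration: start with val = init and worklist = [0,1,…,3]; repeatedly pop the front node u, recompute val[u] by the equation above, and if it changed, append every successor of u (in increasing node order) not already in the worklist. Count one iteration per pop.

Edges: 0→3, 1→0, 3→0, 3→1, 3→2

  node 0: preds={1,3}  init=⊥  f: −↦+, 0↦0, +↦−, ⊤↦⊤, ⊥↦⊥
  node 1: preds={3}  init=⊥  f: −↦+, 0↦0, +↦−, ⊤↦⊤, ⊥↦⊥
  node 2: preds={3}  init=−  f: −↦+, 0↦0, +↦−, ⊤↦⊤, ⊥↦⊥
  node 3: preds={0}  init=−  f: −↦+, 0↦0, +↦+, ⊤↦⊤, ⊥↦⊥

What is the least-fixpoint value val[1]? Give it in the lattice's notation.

⊤

Worklist (9 pops):
  #1 pop 0: in=− → + (was ⊥); enqueue []
  #2 pop 1: in=− → + (was ⊥); enqueue [0]
  #3 pop 2: in=− → ⊤ (was −); enqueue []
  #4 pop 3: in=+ → ⊤ (was −); enqueue [1,2]
  #5 pop 0: in=⊤ → ⊤ (was +); enqueue [3]
  #6 pop 1: in=⊤ → ⊤ (was +); enqueue [0]
  #7 pop 2: in=⊤ → ⊤ (no change)
  #8 pop 3: in=⊤ → ⊤ (no change)
  #9 pop 0: in=⊤ → ⊤ (no change)

Fixpoint:
  val[0] = ⊤
  val[1] = ⊤
  val[2] = ⊤
  val[3] = ⊤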